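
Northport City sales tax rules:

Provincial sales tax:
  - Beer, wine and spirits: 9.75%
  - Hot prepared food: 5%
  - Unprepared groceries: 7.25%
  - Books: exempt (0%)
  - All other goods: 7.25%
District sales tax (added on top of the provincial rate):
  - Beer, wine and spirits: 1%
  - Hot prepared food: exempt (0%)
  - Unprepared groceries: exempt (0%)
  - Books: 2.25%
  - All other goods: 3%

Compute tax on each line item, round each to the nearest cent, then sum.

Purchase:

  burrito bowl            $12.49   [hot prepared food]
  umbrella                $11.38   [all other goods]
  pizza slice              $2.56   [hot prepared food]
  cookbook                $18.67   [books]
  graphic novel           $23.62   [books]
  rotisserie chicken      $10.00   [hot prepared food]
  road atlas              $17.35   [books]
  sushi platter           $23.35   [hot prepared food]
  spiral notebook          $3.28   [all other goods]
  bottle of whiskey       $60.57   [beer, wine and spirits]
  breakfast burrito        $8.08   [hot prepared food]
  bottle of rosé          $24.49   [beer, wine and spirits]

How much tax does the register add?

Burrito bowl $12.49: hot prepared food → 5% + 0% district = 5% → $0.62
Umbrella $11.38: all other goods → 7.25% + 3% district = 10.25% → $1.17
Pizza slice $2.56: hot prepared food → 5% + 0% district = 5% → $0.13
Cookbook $18.67: books → 0% + 2.25% district = 2.25% → $0.42
Graphic novel $23.62: books → 0% + 2.25% district = 2.25% → $0.53
Rotisserie chicken $10.00: hot prepared food → 5% + 0% district = 5% → $0.50
Road atlas $17.35: books → 0% + 2.25% district = 2.25% → $0.39
Sushi platter $23.35: hot prepared food → 5% + 0% district = 5% → $1.17
Spiral notebook $3.28: all other goods → 7.25% + 3% district = 10.25% → $0.34
Bottle of whiskey $60.57: beer, wine and spirits → 9.75% + 1% district = 10.75% → $6.51
Breakfast burrito $8.08: hot prepared food → 5% + 0% district = 5% → $0.40
Bottle of rosé $24.49: beer, wine and spirits → 9.75% + 1% district = 10.75% → $2.63
Total tax = $0.62 + $1.17 + $0.13 + $0.42 + $0.53 + $0.50 + $0.39 + $1.17 + $0.34 + $6.51 + $0.40 + $2.63 = $14.81

$14.81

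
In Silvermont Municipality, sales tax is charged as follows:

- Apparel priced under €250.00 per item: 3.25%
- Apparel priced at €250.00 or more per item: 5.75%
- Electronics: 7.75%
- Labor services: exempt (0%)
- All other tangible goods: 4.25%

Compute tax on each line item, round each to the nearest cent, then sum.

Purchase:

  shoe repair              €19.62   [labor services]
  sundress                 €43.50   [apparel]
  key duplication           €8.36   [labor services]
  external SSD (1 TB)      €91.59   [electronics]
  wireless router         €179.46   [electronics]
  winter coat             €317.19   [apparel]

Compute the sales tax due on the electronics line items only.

€21.01

External SSD (1 TB) €91.59: electronics → 7.75% → €7.10
Wireless router €179.46: electronics → 7.75% → €13.91
Tax on electronics = €7.10 + €13.91 = €21.01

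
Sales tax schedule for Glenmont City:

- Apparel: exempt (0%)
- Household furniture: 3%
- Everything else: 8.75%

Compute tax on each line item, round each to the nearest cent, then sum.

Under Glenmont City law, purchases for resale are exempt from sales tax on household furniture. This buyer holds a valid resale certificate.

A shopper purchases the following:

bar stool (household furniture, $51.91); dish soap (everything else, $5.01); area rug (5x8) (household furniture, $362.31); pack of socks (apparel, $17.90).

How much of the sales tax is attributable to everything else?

Dish soap $5.01: everything else → 8.75% → $0.44
Tax on everything else = $0.44

$0.44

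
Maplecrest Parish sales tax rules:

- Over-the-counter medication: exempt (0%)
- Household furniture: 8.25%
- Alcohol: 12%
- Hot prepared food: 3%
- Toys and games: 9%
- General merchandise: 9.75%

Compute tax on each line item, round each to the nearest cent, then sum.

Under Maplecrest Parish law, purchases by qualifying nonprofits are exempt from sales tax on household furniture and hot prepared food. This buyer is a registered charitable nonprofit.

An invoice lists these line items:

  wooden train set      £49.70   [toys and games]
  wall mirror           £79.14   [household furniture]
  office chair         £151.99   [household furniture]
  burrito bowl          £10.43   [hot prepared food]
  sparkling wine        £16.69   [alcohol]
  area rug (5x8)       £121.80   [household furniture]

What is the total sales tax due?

£6.47

Wooden train set £49.70: toys and games → 9% → £4.47
Wall mirror £79.14: household furniture, buyer-exempt → 0% → £0.00
Office chair £151.99: household furniture, buyer-exempt → 0% → £0.00
Burrito bowl £10.43: hot prepared food, buyer-exempt → 0% → £0.00
Sparkling wine £16.69: alcohol → 12% → £2.00
Area rug (5x8) £121.80: household furniture, buyer-exempt → 0% → £0.00
Total tax = £4.47 + £2.00 = £6.47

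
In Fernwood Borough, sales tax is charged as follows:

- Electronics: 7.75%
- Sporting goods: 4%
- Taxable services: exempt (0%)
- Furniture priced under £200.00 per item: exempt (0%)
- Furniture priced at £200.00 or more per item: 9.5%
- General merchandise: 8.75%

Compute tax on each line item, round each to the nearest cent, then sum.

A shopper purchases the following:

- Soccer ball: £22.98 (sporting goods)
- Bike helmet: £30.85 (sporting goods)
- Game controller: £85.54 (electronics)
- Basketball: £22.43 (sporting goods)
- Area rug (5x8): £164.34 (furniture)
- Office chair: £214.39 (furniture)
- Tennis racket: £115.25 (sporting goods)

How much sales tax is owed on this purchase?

Soccer ball £22.98: sporting goods → 4% → £0.92
Bike helmet £30.85: sporting goods → 4% → £1.23
Game controller £85.54: electronics → 7.75% → £6.63
Basketball £22.43: sporting goods → 4% → £0.90
Area rug (5x8) £164.34: furniture, under £200.00 → 0% → £0.00
Office chair £214.39: furniture, £200.00 or more → 9.5% → £20.37
Tennis racket £115.25: sporting goods → 4% → £4.61
Total tax = £0.92 + £1.23 + £6.63 + £0.90 + £20.37 + £4.61 = £34.66

£34.66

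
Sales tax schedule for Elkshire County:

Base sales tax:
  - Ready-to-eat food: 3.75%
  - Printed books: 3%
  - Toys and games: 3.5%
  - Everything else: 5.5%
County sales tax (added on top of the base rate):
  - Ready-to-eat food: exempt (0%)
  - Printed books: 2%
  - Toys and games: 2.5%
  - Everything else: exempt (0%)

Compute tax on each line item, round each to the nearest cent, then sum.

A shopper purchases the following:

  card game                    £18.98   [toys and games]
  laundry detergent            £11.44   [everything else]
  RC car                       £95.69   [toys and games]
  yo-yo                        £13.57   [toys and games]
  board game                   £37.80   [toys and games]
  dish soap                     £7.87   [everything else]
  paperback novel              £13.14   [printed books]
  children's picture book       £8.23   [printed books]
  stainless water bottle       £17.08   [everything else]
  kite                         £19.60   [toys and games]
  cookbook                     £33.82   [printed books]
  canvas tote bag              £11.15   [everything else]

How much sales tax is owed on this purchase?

£16.51

Card game £18.98: toys and games → 3.5% + 2.5% county = 6% → £1.14
Laundry detergent £11.44: everything else → 5.5% + 0% county = 5.5% → £0.63
RC car £95.69: toys and games → 3.5% + 2.5% county = 6% → £5.74
Yo-yo £13.57: toys and games → 3.5% + 2.5% county = 6% → £0.81
Board game £37.80: toys and games → 3.5% + 2.5% county = 6% → £2.27
Dish soap £7.87: everything else → 5.5% + 0% county = 5.5% → £0.43
Paperback novel £13.14: printed books → 3% + 2% county = 5% → £0.66
Children's picture book £8.23: printed books → 3% + 2% county = 5% → £0.41
Stainless water bottle £17.08: everything else → 5.5% + 0% county = 5.5% → £0.94
Kite £19.60: toys and games → 3.5% + 2.5% county = 6% → £1.18
Cookbook £33.82: printed books → 3% + 2% county = 5% → £1.69
Canvas tote bag £11.15: everything else → 5.5% + 0% county = 5.5% → £0.61
Total tax = £1.14 + £0.63 + £5.74 + £0.81 + £2.27 + £0.43 + £0.66 + £0.41 + £0.94 + £1.18 + £1.69 + £0.61 = £16.51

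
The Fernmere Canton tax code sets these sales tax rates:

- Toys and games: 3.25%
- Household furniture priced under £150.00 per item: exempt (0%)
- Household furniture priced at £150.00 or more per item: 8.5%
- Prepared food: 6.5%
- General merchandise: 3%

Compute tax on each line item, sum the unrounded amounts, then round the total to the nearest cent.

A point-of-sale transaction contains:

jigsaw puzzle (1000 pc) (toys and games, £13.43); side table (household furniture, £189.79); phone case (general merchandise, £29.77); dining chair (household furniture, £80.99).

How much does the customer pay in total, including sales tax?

£331.44

Jigsaw puzzle (1000 pc) £13.43: toys and games → 3.25% → £0.436475
Side table £189.79: household furniture, £150.00 or more → 8.5% → £16.13215
Phone case £29.77: general merchandise → 3% → £0.8931
Dining chair £80.99: household furniture, under £150.00 → 0% → £0.00
Subtotal = £313.98; unrounded tax = £17.461725 → £17.46; total due = £331.44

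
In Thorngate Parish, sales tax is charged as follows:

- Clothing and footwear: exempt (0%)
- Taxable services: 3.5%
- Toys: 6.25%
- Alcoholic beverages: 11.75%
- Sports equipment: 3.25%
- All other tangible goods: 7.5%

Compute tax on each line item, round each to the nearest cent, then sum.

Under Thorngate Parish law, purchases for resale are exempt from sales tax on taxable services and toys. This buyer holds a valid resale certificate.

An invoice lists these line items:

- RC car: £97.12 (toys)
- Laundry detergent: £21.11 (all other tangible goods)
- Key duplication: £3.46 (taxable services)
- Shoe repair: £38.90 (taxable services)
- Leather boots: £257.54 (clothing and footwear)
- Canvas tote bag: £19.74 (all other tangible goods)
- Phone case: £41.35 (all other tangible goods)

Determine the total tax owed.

£6.16

RC car £97.12: toys, buyer-exempt → 0% → £0.00
Laundry detergent £21.11: all other tangible goods → 7.5% → £1.58
Key duplication £3.46: taxable services, buyer-exempt → 0% → £0.00
Shoe repair £38.90: taxable services, buyer-exempt → 0% → £0.00
Leather boots £257.54: clothing and footwear → 0% → £0.00
Canvas tote bag £19.74: all other tangible goods → 7.5% → £1.48
Phone case £41.35: all other tangible goods → 7.5% → £3.10
Total tax = £1.58 + £1.48 + £3.10 = £6.16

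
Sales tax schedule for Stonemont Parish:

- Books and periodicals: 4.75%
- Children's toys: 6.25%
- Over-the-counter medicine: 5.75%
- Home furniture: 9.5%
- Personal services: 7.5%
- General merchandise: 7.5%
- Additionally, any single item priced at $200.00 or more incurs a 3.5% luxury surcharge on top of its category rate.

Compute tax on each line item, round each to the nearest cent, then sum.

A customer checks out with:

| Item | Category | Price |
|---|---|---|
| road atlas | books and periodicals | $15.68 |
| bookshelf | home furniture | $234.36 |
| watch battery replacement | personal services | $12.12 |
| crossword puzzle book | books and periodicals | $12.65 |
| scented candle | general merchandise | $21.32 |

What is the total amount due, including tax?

$330.45

Road atlas $15.68: books and periodicals → 4.75% → $0.74
Bookshelf $234.36: home furniture → 9.5% + 3.5% surcharge = 13% → $30.47
Watch battery replacement $12.12: personal services → 7.5% → $0.91
Crossword puzzle book $12.65: books and periodicals → 4.75% → $0.60
Scented candle $21.32: general merchandise → 7.5% → $1.60
Subtotal = $296.13; tax = $34.32; total due = $330.45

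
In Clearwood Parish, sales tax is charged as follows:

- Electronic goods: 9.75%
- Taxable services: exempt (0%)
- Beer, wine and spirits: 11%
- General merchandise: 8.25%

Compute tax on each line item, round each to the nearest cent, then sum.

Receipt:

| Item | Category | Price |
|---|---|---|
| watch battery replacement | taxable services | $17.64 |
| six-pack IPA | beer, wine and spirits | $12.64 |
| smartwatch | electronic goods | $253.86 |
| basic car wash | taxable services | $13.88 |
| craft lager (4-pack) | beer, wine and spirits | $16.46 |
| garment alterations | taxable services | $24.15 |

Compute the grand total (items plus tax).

$366.58

Watch battery replacement $17.64: taxable services → 0% → $0.00
Six-pack IPA $12.64: beer, wine and spirits → 11% → $1.39
Smartwatch $253.86: electronic goods → 9.75% → $24.75
Basic car wash $13.88: taxable services → 0% → $0.00
Craft lager (4-pack) $16.46: beer, wine and spirits → 11% → $1.81
Garment alterations $24.15: taxable services → 0% → $0.00
Subtotal = $338.63; tax = $27.95; total due = $366.58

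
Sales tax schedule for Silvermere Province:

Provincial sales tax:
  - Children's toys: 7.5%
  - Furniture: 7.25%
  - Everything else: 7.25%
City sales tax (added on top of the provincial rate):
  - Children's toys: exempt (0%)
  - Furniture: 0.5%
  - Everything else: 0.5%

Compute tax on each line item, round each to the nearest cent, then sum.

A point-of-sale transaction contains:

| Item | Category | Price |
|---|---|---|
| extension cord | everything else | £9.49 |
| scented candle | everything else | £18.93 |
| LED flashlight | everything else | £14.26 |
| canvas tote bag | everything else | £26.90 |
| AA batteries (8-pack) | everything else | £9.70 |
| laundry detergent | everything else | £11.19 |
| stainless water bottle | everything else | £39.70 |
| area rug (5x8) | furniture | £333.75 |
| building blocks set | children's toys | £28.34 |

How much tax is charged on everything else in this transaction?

Extension cord £9.49: everything else → 7.25% + 0.5% city = 7.75% → £0.74
Scented candle £18.93: everything else → 7.25% + 0.5% city = 7.75% → £1.47
LED flashlight £14.26: everything else → 7.25% + 0.5% city = 7.75% → £1.11
Canvas tote bag £26.90: everything else → 7.25% + 0.5% city = 7.75% → £2.08
AA batteries (8-pack) £9.70: everything else → 7.25% + 0.5% city = 7.75% → £0.75
Laundry detergent £11.19: everything else → 7.25% + 0.5% city = 7.75% → £0.87
Stainless water bottle £39.70: everything else → 7.25% + 0.5% city = 7.75% → £3.08
Tax on everything else = £0.74 + £1.47 + £1.11 + £2.08 + £0.75 + £0.87 + £3.08 = £10.10

£10.10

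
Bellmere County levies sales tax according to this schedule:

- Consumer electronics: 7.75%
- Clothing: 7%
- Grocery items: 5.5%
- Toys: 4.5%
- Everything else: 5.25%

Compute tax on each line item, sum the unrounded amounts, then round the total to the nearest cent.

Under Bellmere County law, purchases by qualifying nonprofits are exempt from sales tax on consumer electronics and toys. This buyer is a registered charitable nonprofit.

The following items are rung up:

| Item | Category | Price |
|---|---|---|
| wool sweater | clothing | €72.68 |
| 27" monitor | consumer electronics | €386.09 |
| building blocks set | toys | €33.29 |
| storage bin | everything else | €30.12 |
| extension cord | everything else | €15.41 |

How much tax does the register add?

Wool sweater €72.68: clothing → 7% → €5.0876
27" monitor €386.09: consumer electronics, buyer-exempt → 0% → €0.00
Building blocks set €33.29: toys, buyer-exempt → 0% → €0.00
Storage bin €30.12: everything else → 5.25% → €1.5813
Extension cord €15.41: everything else → 5.25% → €0.809025
Unrounded tax sum = €7.477925 → €7.48

€7.48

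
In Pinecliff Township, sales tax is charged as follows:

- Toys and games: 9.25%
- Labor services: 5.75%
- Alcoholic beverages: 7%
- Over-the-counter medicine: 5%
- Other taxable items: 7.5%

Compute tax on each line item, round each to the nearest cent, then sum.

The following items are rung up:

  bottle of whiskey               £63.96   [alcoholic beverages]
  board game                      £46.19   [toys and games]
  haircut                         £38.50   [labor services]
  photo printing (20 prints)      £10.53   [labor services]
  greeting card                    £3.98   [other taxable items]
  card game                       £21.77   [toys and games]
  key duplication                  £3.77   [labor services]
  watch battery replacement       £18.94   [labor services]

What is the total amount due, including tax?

Bottle of whiskey £63.96: alcoholic beverages → 7% → £4.48
Board game £46.19: toys and games → 9.25% → £4.27
Haircut £38.50: labor services → 5.75% → £2.21
Photo printing (20 prints) £10.53: labor services → 5.75% → £0.61
Greeting card £3.98: other taxable items → 7.5% → £0.30
Card game £21.77: toys and games → 9.25% → £2.01
Key duplication £3.77: labor services → 5.75% → £0.22
Watch battery replacement £18.94: labor services → 5.75% → £1.09
Subtotal = £207.64; tax = £15.19; total due = £222.83

£222.83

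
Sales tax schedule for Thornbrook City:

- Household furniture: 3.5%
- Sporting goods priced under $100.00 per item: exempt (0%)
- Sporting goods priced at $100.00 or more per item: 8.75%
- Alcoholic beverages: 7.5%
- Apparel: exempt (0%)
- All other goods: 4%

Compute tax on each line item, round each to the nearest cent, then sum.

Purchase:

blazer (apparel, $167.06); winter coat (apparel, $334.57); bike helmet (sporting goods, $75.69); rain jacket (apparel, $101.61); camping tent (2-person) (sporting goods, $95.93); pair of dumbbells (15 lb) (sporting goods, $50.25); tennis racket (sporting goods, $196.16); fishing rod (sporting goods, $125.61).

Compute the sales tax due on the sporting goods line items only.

$28.15

Bike helmet $75.69: sporting goods, under $100.00 → 0% → $0.00
Camping tent (2-person) $95.93: sporting goods, under $100.00 → 0% → $0.00
Pair of dumbbells (15 lb) $50.25: sporting goods, under $100.00 → 0% → $0.00
Tennis racket $196.16: sporting goods, $100.00 or more → 8.75% → $17.16
Fishing rod $125.61: sporting goods, $100.00 or more → 8.75% → $10.99
Tax on sporting goods = $0.00 + $0.00 + $0.00 + $17.16 + $10.99 = $28.15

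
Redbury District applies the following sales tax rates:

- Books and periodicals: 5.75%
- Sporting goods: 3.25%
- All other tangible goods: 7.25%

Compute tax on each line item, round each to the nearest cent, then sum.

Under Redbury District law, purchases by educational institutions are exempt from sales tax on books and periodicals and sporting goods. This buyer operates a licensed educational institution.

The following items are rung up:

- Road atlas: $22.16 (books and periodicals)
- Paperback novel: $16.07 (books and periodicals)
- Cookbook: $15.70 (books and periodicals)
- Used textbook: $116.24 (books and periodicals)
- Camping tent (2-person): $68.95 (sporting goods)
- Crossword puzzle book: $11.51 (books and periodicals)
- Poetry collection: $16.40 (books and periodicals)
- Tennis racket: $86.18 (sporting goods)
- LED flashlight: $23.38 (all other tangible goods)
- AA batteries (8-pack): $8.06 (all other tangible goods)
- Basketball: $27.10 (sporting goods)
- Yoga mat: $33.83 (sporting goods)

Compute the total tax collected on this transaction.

$2.28

Road atlas $22.16: books and periodicals, buyer-exempt → 0% → $0.00
Paperback novel $16.07: books and periodicals, buyer-exempt → 0% → $0.00
Cookbook $15.70: books and periodicals, buyer-exempt → 0% → $0.00
Used textbook $116.24: books and periodicals, buyer-exempt → 0% → $0.00
Camping tent (2-person) $68.95: sporting goods, buyer-exempt → 0% → $0.00
Crossword puzzle book $11.51: books and periodicals, buyer-exempt → 0% → $0.00
Poetry collection $16.40: books and periodicals, buyer-exempt → 0% → $0.00
Tennis racket $86.18: sporting goods, buyer-exempt → 0% → $0.00
LED flashlight $23.38: all other tangible goods → 7.25% → $1.70
AA batteries (8-pack) $8.06: all other tangible goods → 7.25% → $0.58
Basketball $27.10: sporting goods, buyer-exempt → 0% → $0.00
Yoga mat $33.83: sporting goods, buyer-exempt → 0% → $0.00
Total tax = $1.70 + $0.58 = $2.28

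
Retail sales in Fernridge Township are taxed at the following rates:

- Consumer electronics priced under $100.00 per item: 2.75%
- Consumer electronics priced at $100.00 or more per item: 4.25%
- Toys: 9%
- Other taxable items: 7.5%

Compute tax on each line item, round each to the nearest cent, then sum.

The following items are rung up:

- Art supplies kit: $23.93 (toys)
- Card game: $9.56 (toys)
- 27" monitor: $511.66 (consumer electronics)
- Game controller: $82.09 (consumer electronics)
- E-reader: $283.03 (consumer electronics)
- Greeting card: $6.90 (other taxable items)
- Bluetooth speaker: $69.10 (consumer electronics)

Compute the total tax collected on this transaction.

Art supplies kit $23.93: toys → 9% → $2.15
Card game $9.56: toys → 9% → $0.86
27" monitor $511.66: consumer electronics, $100.00 or more → 4.25% → $21.75
Game controller $82.09: consumer electronics, under $100.00 → 2.75% → $2.26
E-reader $283.03: consumer electronics, $100.00 or more → 4.25% → $12.03
Greeting card $6.90: other taxable items → 7.5% → $0.52
Bluetooth speaker $69.10: consumer electronics, under $100.00 → 2.75% → $1.90
Total tax = $2.15 + $0.86 + $21.75 + $2.26 + $12.03 + $0.52 + $1.90 = $41.47

$41.47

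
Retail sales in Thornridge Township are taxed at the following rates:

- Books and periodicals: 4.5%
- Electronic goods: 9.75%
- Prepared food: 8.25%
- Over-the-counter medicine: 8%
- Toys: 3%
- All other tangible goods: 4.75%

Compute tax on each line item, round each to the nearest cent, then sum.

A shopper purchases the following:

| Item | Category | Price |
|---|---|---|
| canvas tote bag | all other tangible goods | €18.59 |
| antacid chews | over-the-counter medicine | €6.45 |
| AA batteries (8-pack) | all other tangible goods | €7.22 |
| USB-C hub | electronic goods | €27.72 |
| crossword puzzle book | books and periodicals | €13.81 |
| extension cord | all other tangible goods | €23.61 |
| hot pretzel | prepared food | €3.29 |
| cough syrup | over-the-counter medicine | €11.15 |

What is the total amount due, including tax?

€119.18

Canvas tote bag €18.59: all other tangible goods → 4.75% → €0.88
Antacid chews €6.45: over-the-counter medicine → 8% → €0.52
AA batteries (8-pack) €7.22: all other tangible goods → 4.75% → €0.34
USB-C hub €27.72: electronic goods → 9.75% → €2.70
Crossword puzzle book €13.81: books and periodicals → 4.5% → €0.62
Extension cord €23.61: all other tangible goods → 4.75% → €1.12
Hot pretzel €3.29: prepared food → 8.25% → €0.27
Cough syrup €11.15: over-the-counter medicine → 8% → €0.89
Subtotal = €111.84; tax = €7.34; total due = €119.18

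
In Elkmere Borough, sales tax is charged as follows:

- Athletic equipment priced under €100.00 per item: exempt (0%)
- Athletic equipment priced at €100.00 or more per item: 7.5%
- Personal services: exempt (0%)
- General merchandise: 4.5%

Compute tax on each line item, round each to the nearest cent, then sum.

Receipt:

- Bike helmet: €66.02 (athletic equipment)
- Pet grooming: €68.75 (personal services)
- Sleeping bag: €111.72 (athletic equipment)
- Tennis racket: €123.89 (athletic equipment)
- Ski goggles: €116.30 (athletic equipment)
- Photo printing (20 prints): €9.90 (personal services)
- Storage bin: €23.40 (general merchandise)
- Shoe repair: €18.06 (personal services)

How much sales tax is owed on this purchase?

Bike helmet €66.02: athletic equipment, under €100.00 → 0% → €0.00
Pet grooming €68.75: personal services → 0% → €0.00
Sleeping bag €111.72: athletic equipment, €100.00 or more → 7.5% → €8.38
Tennis racket €123.89: athletic equipment, €100.00 or more → 7.5% → €9.29
Ski goggles €116.30: athletic equipment, €100.00 or more → 7.5% → €8.72
Photo printing (20 prints) €9.90: personal services → 0% → €0.00
Storage bin €23.40: general merchandise → 4.5% → €1.05
Shoe repair €18.06: personal services → 0% → €0.00
Total tax = €8.38 + €9.29 + €8.72 + €1.05 = €27.44

€27.44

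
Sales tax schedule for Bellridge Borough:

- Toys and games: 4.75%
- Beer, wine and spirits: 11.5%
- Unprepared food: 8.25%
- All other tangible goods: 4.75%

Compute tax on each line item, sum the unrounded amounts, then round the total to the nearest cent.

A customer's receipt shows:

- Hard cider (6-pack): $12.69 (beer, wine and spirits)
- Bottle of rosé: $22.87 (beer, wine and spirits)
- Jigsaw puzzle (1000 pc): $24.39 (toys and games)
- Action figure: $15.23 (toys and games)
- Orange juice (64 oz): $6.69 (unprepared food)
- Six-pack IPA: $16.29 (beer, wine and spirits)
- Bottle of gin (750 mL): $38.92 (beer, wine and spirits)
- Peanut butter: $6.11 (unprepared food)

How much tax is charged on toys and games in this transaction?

Jigsaw puzzle (1000 pc) $24.39: toys and games → 4.75% → $1.158525
Action figure $15.23: toys and games → 4.75% → $0.723425
Tax on toys and games: unrounded sum = $1.88195 → $1.88

$1.88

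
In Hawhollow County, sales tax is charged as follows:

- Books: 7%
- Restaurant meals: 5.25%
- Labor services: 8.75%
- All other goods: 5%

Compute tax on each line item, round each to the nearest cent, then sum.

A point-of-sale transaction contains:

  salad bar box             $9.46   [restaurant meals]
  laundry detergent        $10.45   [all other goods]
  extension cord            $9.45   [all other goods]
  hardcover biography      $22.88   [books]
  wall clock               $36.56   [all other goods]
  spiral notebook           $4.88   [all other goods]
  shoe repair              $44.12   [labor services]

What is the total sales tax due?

Salad bar box $9.46: restaurant meals → 5.25% → $0.50
Laundry detergent $10.45: all other goods → 5% → $0.52
Extension cord $9.45: all other goods → 5% → $0.47
Hardcover biography $22.88: books → 7% → $1.60
Wall clock $36.56: all other goods → 5% → $1.83
Spiral notebook $4.88: all other goods → 5% → $0.24
Shoe repair $44.12: labor services → 8.75% → $3.86
Total tax = $0.50 + $0.52 + $0.47 + $1.60 + $1.83 + $0.24 + $3.86 = $9.02

$9.02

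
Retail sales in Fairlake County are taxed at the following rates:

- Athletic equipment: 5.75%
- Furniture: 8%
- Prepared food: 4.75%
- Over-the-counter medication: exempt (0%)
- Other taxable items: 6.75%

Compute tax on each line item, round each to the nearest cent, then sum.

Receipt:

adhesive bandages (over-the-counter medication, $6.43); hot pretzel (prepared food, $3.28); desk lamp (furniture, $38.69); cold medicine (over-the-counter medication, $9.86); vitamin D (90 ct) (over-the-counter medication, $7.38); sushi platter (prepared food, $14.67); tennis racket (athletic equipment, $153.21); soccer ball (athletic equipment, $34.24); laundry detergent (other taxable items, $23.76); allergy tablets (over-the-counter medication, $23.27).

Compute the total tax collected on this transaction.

Adhesive bandages $6.43: over-the-counter medication → 0% → $0.00
Hot pretzel $3.28: prepared food → 4.75% → $0.16
Desk lamp $38.69: furniture → 8% → $3.10
Cold medicine $9.86: over-the-counter medication → 0% → $0.00
Vitamin D (90 ct) $7.38: over-the-counter medication → 0% → $0.00
Sushi platter $14.67: prepared food → 4.75% → $0.70
Tennis racket $153.21: athletic equipment → 5.75% → $8.81
Soccer ball $34.24: athletic equipment → 5.75% → $1.97
Laundry detergent $23.76: other taxable items → 6.75% → $1.60
Allergy tablets $23.27: over-the-counter medication → 0% → $0.00
Total tax = $0.16 + $3.10 + $0.70 + $8.81 + $1.97 + $1.60 = $16.34

$16.34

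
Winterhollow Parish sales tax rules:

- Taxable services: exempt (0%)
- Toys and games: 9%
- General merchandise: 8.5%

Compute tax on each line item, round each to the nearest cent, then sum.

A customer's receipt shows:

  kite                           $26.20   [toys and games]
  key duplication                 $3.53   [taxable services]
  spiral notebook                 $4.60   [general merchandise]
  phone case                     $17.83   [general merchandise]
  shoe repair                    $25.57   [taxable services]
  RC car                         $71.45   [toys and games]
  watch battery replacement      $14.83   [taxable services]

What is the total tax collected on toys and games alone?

$8.79

Kite $26.20: toys and games → 9% → $2.36
RC car $71.45: toys and games → 9% → $6.43
Tax on toys and games = $2.36 + $6.43 = $8.79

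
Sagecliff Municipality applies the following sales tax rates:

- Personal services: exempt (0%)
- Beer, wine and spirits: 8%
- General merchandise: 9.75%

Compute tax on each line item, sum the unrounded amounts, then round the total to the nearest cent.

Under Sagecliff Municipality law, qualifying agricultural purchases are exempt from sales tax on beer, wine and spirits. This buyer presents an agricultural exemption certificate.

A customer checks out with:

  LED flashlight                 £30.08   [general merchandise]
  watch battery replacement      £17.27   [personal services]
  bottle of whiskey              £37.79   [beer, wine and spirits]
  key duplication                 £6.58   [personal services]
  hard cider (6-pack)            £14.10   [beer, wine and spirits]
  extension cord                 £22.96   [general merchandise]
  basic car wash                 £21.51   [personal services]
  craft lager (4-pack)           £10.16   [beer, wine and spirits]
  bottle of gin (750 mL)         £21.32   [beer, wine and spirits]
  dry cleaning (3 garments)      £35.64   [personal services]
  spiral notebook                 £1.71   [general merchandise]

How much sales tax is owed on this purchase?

LED flashlight £30.08: general merchandise → 9.75% → £2.9328
Watch battery replacement £17.27: personal services → 0% → £0.00
Bottle of whiskey £37.79: beer, wine and spirits, buyer-exempt → 0% → £0.00
Key duplication £6.58: personal services → 0% → £0.00
Hard cider (6-pack) £14.10: beer, wine and spirits, buyer-exempt → 0% → £0.00
Extension cord £22.96: general merchandise → 9.75% → £2.2386
Basic car wash £21.51: personal services → 0% → £0.00
Craft lager (4-pack) £10.16: beer, wine and spirits, buyer-exempt → 0% → £0.00
Bottle of gin (750 mL) £21.32: beer, wine and spirits, buyer-exempt → 0% → £0.00
Dry cleaning (3 garments) £35.64: personal services → 0% → £0.00
Spiral notebook £1.71: general merchandise → 9.75% → £0.166725
Unrounded tax sum = £5.338125 → £5.34

£5.34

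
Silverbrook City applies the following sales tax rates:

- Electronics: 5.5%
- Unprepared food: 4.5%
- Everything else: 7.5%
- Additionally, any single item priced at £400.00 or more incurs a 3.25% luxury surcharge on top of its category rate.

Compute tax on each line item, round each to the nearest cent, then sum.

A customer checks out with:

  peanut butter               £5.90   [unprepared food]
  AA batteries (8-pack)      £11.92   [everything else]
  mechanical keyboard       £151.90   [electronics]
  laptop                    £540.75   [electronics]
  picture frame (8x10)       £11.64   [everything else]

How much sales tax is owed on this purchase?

£57.70

Peanut butter £5.90: unprepared food → 4.5% → £0.27
AA batteries (8-pack) £11.92: everything else → 7.5% → £0.89
Mechanical keyboard £151.90: electronics → 5.5% → £8.35
Laptop £540.75: electronics → 5.5% + 3.25% surcharge = 8.75% → £47.32
Picture frame (8x10) £11.64: everything else → 7.5% → £0.87
Total tax = £0.27 + £0.89 + £8.35 + £47.32 + £0.87 = £57.70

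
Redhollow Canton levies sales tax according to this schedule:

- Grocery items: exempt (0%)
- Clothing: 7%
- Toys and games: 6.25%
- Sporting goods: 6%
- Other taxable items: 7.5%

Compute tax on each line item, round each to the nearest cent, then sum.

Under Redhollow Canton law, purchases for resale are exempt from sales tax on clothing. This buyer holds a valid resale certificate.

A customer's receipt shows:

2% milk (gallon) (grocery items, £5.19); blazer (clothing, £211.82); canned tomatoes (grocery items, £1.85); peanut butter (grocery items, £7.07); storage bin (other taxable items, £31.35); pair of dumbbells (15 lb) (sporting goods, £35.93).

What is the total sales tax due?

£4.51

2% milk (gallon) £5.19: grocery items → 0% → £0.00
Blazer £211.82: clothing, buyer-exempt → 0% → £0.00
Canned tomatoes £1.85: grocery items → 0% → £0.00
Peanut butter £7.07: grocery items → 0% → £0.00
Storage bin £31.35: other taxable items → 7.5% → £2.35
Pair of dumbbells (15 lb) £35.93: sporting goods → 6% → £2.16
Total tax = £2.35 + £2.16 = £4.51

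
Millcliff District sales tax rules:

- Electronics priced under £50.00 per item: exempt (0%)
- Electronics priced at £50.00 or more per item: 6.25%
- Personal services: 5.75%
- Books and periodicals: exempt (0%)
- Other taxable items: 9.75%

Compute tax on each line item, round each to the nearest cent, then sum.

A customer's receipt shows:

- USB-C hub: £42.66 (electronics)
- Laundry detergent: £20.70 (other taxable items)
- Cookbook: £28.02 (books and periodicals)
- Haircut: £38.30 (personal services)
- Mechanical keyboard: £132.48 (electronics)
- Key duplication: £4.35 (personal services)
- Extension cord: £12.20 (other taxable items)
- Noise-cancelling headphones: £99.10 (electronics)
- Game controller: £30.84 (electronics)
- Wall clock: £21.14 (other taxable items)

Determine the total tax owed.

USB-C hub £42.66: electronics, under £50.00 → 0% → £0.00
Laundry detergent £20.70: other taxable items → 9.75% → £2.02
Cookbook £28.02: books and periodicals → 0% → £0.00
Haircut £38.30: personal services → 5.75% → £2.20
Mechanical keyboard £132.48: electronics, £50.00 or more → 6.25% → £8.28
Key duplication £4.35: personal services → 5.75% → £0.25
Extension cord £12.20: other taxable items → 9.75% → £1.19
Noise-cancelling headphones £99.10: electronics, £50.00 or more → 6.25% → £6.19
Game controller £30.84: electronics, under £50.00 → 0% → £0.00
Wall clock £21.14: other taxable items → 9.75% → £2.06
Total tax = £2.02 + £2.20 + £8.28 + £0.25 + £1.19 + £6.19 + £2.06 = £22.19

£22.19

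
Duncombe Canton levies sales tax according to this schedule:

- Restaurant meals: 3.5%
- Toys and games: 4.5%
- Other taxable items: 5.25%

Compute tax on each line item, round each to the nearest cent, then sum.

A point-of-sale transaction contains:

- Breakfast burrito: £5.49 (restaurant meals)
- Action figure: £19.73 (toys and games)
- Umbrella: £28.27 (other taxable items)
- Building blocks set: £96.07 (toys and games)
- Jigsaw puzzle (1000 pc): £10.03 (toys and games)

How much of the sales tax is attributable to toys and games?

£5.66

Action figure £19.73: toys and games → 4.5% → £0.89
Building blocks set £96.07: toys and games → 4.5% → £4.32
Jigsaw puzzle (1000 pc) £10.03: toys and games → 4.5% → £0.45
Tax on toys and games = £0.89 + £4.32 + £0.45 = £5.66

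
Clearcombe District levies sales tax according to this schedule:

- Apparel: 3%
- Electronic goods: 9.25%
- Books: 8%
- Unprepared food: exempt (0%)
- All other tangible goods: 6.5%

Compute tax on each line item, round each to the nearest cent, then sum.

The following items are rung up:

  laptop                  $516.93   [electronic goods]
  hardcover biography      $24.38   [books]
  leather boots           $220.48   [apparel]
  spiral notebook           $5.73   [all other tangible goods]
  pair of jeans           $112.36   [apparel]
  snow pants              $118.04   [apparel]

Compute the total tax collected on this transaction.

Laptop $516.93: electronic goods → 9.25% → $47.82
Hardcover biography $24.38: books → 8% → $1.95
Leather boots $220.48: apparel → 3% → $6.61
Spiral notebook $5.73: all other tangible goods → 6.5% → $0.37
Pair of jeans $112.36: apparel → 3% → $3.37
Snow pants $118.04: apparel → 3% → $3.54
Total tax = $47.82 + $1.95 + $6.61 + $0.37 + $3.37 + $3.54 = $63.66

$63.66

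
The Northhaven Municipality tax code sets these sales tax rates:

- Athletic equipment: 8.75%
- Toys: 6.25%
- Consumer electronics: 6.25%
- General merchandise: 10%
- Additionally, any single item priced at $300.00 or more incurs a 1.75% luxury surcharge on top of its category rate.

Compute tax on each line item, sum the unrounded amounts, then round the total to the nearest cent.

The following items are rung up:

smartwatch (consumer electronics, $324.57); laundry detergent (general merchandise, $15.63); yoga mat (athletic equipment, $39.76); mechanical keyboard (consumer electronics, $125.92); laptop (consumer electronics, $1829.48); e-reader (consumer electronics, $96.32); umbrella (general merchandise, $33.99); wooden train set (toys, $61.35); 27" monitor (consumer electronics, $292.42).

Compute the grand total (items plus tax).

Smartwatch $324.57: consumer electronics → 6.25% + 1.75% surcharge = 8% → $25.9656
Laundry detergent $15.63: general merchandise → 10% → $1.563
Yoga mat $39.76: athletic equipment → 8.75% → $3.479
Mechanical keyboard $125.92: consumer electronics → 6.25% → $7.87
Laptop $1829.48: consumer electronics → 6.25% + 1.75% surcharge = 8% → $146.3584
E-reader $96.32: consumer electronics → 6.25% → $6.02
Umbrella $33.99: general merchandise → 10% → $3.399
Wooden train set $61.35: toys → 6.25% → $3.834375
27" monitor $292.42: consumer electronics → 6.25% → $18.27625
Subtotal = $2819.44; unrounded tax = $216.765625 → $216.77; total due = $3036.21

$3036.21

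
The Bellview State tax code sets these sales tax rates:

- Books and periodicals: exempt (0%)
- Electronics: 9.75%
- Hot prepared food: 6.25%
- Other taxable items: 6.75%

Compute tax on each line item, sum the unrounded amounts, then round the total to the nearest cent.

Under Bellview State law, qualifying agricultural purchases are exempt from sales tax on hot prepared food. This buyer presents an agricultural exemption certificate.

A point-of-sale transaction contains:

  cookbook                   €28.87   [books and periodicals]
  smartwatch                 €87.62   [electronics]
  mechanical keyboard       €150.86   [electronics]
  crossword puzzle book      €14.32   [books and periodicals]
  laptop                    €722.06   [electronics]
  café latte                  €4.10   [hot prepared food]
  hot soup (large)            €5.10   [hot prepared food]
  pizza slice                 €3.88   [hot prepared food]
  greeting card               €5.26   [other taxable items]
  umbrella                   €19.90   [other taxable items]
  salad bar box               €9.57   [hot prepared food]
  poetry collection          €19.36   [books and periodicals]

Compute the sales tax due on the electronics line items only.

Smartwatch €87.62: electronics → 9.75% → €8.54295
Mechanical keyboard €150.86: electronics → 9.75% → €14.70885
Laptop €722.06: electronics → 9.75% → €70.40085
Tax on electronics: unrounded sum = €93.65265 → €93.65

€93.65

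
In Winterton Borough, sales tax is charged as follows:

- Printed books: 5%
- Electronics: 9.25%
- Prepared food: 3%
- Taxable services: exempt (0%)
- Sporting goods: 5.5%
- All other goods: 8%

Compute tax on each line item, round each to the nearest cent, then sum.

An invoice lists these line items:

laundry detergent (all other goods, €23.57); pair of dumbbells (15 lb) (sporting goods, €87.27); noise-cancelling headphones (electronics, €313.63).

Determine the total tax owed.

€35.70

Laundry detergent €23.57: all other goods → 8% → €1.89
Pair of dumbbells (15 lb) €87.27: sporting goods → 5.5% → €4.80
Noise-cancelling headphones €313.63: electronics → 9.25% → €29.01
Total tax = €1.89 + €4.80 + €29.01 = €35.70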